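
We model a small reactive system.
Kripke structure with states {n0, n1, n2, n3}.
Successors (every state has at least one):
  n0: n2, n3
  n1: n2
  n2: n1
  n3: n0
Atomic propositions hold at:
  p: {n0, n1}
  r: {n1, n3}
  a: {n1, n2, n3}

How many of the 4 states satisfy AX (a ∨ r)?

Sat(a ∨ r) = {n1, n2, n3}
Sat(AX (a ∨ r)) = {s : every successor in {n1, n2, n3}} = {n0, n1, n2}
|Sat(AX (a ∨ r))| = |{n0, n1, n2}| = 3.

3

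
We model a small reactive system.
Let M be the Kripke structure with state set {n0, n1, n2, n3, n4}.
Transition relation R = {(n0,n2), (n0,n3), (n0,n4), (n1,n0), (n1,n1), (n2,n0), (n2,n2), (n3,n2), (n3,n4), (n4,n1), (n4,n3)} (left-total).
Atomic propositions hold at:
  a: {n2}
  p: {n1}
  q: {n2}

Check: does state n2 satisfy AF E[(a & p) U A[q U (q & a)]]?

Sat(a & p) = ∅
Sat(q & a) = {n2}
A[q U (q & a)]: least fixpoint, start Z0 = Sat((q & a)) = {n2}, add states in Sat(q) with every successor in Z. Already a fixed point.
Sat(A[q U (q & a)]) = {n2}
E[(a & p) U A[q U (q & a)]]: least fixpoint, start Z0 = Sat(A[q U (q & a)]) = {n2}, add states in Sat(a & p) with some successor in Z. Already a fixed point.
Sat(E[(a & p) U A[q U (q & a)]]) = {n2}
AF E[(a & p) U A[q U (q & a)]]: least fixpoint, start Z0 = {n2}, add states with every successor in Z. Already a fixed point.
Sat(AF E[(a & p) U A[q U (q & a)]]) = {n2}
n2 ∈ Sat(AF E[(a & p) U A[q U (q & a)]]) = {n2}, so the formula holds at n2.

Yes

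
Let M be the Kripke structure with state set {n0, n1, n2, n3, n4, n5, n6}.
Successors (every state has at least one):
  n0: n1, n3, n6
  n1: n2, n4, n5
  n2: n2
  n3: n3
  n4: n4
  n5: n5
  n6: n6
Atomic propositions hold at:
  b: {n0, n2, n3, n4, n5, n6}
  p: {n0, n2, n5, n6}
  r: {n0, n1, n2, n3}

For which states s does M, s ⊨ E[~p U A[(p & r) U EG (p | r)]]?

{n0, n1, n2, n3, n5, n6}

Sat(~p) = {n1, n3, n4}
Sat(p & r) = {n0, n2}
Sat(p | r) = {n0, n1, n2, n3, n5, n6}
EG (p | r): greatest fixpoint, start Z0 = {n0, n1, n2, n3, n5, n6}, keep only states in Sat with some successor in Z. Already a fixed point.
Sat(EG (p | r)) = {n0, n1, n2, n3, n5, n6}
A[(p & r) U EG (p | r)]: least fixpoint, start Z0 = Sat(EG (p | r)) = {n0, n1, n2, n3, n5, n6}, add states in Sat(p & r) with every successor in Z. Already a fixed point.
Sat(A[(p & r) U EG (p | r)]) = {n0, n1, n2, n3, n5, n6}
E[~p U A[(p & r) U EG (p | r)]]: least fixpoint, start Z0 = Sat(A[(p & r) U EG (p | r)]) = {n0, n1, n2, n3, n5, n6}, add states in Sat(~p) with some successor in Z. Already a fixed point.
Sat(E[~p U A[(p & r) U EG (p | r)]]) = {n0, n1, n2, n3, n5, n6}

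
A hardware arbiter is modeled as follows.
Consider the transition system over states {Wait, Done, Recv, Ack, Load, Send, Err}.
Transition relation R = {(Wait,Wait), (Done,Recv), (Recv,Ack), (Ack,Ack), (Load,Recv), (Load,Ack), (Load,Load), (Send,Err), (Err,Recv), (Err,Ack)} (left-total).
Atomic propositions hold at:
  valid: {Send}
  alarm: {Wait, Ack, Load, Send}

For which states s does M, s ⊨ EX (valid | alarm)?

{Wait, Recv, Ack, Load, Err}

Sat(valid | alarm) = {Wait, Ack, Load, Send}
Sat(EX (valid | alarm)) = {s : some successor in {Wait, Ack, Load, Send}} = {Wait, Recv, Ack, Load, Err}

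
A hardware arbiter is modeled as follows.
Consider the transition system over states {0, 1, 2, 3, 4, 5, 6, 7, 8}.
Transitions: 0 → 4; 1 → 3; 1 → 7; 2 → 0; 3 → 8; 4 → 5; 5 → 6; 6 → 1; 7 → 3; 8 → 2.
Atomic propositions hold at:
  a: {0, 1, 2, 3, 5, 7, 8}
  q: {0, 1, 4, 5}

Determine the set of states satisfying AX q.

{0, 2, 4, 6}

Sat(AX q) = {s : every successor in {0, 1, 4, 5}} = {0, 2, 4, 6}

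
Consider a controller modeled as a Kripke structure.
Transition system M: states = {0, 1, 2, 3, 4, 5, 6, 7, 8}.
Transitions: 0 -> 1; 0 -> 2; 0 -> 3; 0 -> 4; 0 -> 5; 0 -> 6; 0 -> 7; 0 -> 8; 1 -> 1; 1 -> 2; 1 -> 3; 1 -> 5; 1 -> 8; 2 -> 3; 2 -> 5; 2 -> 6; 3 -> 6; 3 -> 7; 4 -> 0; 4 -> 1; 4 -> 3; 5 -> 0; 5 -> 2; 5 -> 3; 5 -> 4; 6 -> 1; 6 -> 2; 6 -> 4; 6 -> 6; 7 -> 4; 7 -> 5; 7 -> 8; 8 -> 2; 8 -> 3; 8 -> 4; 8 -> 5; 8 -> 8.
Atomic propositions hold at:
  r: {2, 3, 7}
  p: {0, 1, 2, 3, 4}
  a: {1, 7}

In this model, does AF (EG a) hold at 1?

Yes

EG a: greatest fixpoint, start Z0 = {1, 7}, keep only states in Sat with some successor in Z. Z1 = {1}; fixed.
Sat(EG a) = {1}
AF (EG a): least fixpoint, start Z0 = {1}, add states with every successor in Z. Already a fixed point.
Sat(AF (EG a)) = {1}
1 ∈ Sat(AF (EG a)) = {1}, so the formula holds at 1.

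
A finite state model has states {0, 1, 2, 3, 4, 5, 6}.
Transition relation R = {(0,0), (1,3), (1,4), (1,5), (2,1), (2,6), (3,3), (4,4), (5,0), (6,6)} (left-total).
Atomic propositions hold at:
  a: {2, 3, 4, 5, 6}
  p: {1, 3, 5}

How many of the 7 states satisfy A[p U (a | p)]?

6

Sat(a | p) = {1, 2, 3, 4, 5, 6}
A[p U (a | p)]: least fixpoint, start Z0 = Sat((a | p)) = {1, 2, 3, 4, 5, 6}, add states in Sat(p) with every successor in Z. Already a fixed point.
Sat(A[p U (a | p)]) = {1, 2, 3, 4, 5, 6}
|Sat(A[p U (a | p)])| = |{1, 2, 3, 4, 5, 6}| = 6.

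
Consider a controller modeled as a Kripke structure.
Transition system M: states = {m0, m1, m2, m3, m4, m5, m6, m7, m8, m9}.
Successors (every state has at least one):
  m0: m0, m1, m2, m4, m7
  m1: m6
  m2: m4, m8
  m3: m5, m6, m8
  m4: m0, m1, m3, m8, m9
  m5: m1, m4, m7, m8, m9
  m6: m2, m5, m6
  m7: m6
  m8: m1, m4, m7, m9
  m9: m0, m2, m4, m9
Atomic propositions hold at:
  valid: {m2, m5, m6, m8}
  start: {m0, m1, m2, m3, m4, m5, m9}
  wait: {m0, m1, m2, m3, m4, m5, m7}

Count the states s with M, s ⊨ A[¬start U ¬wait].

Sat(¬start) = {m6, m7, m8}
Sat(¬wait) = {m6, m8, m9}
A[¬start U ¬wait]: least fixpoint, start Z0 = Sat(¬wait) = {m6, m8, m9}, add states in Sat(¬start) with every successor in Z. Z1 = {m6, m7, m8, m9}; fixed.
Sat(A[¬start U ¬wait]) = {m6, m7, m8, m9}
|Sat(A[¬start U ¬wait])| = |{m6, m7, m8, m9}| = 4.

4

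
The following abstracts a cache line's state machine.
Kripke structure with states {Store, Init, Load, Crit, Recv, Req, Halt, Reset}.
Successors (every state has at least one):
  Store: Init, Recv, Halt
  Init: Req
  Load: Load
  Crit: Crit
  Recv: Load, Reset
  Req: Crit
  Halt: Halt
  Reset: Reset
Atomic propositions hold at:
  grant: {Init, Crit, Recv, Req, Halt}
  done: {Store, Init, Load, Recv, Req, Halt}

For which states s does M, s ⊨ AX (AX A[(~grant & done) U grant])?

Sat(~grant) = {Store, Load, Reset}
Sat(~grant & done) = {Store, Load}
A[(~grant & done) U grant]: least fixpoint, start Z0 = Sat(grant) = {Init, Crit, Recv, Req, Halt}, add states in Sat(~grant & done) with every successor in Z. Z1 = {Store, Init, Crit, Recv, Req, Halt}; fixed.
Sat(A[(~grant & done) U grant]) = {Store, Init, Crit, Recv, Req, Halt}
Sat(AX A[(~grant & done) U grant]) = {s : every successor in {Store, Init, Crit, Recv, Req, Halt}} = {Store, Init, Crit, Req, Halt}
Sat(AX (AX A[(~grant & done) U grant])) = {s : every successor in {Store, Init, Crit, Req, Halt}} = {Init, Crit, Req, Halt}

{Init, Crit, Req, Halt}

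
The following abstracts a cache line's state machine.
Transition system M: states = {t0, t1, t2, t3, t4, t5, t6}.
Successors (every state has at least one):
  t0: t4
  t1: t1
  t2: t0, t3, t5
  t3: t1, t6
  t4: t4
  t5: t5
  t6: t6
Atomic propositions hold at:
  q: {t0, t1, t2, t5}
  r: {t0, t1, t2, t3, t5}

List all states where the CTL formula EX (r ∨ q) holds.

{t1, t2, t3, t5}

Sat(r ∨ q) = {t0, t1, t2, t3, t5}
Sat(EX (r ∨ q)) = {s : some successor in {t0, t1, t2, t3, t5}} = {t1, t2, t3, t5}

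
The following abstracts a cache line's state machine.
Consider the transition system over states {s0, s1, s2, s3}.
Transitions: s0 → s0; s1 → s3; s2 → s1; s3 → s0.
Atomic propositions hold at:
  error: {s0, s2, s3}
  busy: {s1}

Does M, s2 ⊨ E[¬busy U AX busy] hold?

Sat(¬busy) = {s0, s2, s3}
Sat(AX busy) = {s : every successor in {s1}} = {s2}
E[¬busy U AX busy]: least fixpoint, start Z0 = Sat(AX busy) = {s2}, add states in Sat(¬busy) with some successor in Z. Already a fixed point.
Sat(E[¬busy U AX busy]) = {s2}
s2 ∈ Sat(E[¬busy U AX busy]) = {s2}, so the formula holds at s2.

Yes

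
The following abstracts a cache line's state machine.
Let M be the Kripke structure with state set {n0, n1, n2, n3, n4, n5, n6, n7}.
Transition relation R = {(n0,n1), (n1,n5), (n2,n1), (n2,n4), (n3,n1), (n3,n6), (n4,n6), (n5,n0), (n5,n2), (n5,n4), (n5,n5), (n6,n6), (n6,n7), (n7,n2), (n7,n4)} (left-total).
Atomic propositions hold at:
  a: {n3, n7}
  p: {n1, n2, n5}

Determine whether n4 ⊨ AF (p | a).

Sat(p | a) = {n1, n2, n3, n5, n7}
AF (p | a): least fixpoint, start Z0 = {n1, n2, n3, n5, n7}, add states with every successor in Z. Z1 = {n0, n1, n2, n3, n5, n7}; fixed.
Sat(AF (p | a)) = {n0, n1, n2, n3, n5, n7}
n4 ∉ Sat(AF (p | a)) = {n0, n1, n2, n3, n5, n7}, so the formula does not hold at n4.

No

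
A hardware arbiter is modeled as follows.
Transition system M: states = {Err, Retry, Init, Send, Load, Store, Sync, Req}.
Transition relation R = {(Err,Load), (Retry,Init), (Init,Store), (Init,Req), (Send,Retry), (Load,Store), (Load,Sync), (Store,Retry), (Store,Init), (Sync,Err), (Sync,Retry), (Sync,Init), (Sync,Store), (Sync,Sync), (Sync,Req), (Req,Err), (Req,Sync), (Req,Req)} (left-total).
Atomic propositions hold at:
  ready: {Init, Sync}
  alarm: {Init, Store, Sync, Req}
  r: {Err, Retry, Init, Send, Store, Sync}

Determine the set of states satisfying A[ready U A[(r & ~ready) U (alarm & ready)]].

{Retry, Init, Send, Store, Sync}

Sat(~ready) = {Err, Retry, Send, Load, Store, Req}
Sat(r & ~ready) = {Err, Retry, Send, Store}
Sat(alarm & ready) = {Init, Sync}
A[(r & ~ready) U (alarm & ready)]: least fixpoint, start Z0 = Sat((alarm & ready)) = {Init, Sync}, add states in Sat(r & ~ready) with every successor in Z. Z1 = {Retry, Init, Sync}; Z2 = {Retry, Init, Send, Store, Sync}; fixed.
Sat(A[(r & ~ready) U (alarm & ready)]) = {Retry, Init, Send, Store, Sync}
A[ready U A[(r & ~ready) U (alarm & ready)]]: least fixpoint, start Z0 = Sat(A[(r & ~ready) U (alarm & ready)]) = {Retry, Init, Send, Store, Sync}, add states in Sat(ready) with every successor in Z. Already a fixed point.
Sat(A[ready U A[(r & ~ready) U (alarm & ready)]]) = {Retry, Init, Send, Store, Sync}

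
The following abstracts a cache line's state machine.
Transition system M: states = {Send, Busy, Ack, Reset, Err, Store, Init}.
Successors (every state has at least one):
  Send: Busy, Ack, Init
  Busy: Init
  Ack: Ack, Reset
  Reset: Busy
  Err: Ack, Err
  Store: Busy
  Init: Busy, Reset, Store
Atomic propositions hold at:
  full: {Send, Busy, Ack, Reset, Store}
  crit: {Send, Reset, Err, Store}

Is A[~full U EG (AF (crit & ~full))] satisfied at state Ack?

No

Sat(~full) = {Err, Init}
Sat(crit & ~full) = {Err}
AF (crit & ~full): least fixpoint, start Z0 = {Err}, add states with every successor in Z. Already a fixed point.
Sat(AF (crit & ~full)) = {Err}
EG (AF (crit & ~full)): greatest fixpoint, start Z0 = {Err}, keep only states in Sat with some successor in Z. Already a fixed point.
Sat(EG (AF (crit & ~full))) = {Err}
A[~full U EG (AF (crit & ~full))]: least fixpoint, start Z0 = Sat(EG (AF (crit & ~full))) = {Err}, add states in Sat(~full) with every successor in Z. Already a fixed point.
Sat(A[~full U EG (AF (crit & ~full))]) = {Err}
Ack ∉ Sat(A[~full U EG (AF (crit & ~full))]) = {Err}, so the formula does not hold at Ack.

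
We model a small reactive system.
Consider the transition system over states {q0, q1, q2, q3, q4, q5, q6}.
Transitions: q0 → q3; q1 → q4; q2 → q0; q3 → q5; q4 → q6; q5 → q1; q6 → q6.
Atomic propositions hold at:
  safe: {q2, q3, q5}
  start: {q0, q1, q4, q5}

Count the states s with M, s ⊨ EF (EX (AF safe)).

3

AF safe: least fixpoint, start Z0 = {q2, q3, q5}, add states with every successor in Z. Z1 = {q0, q2, q3, q5}; fixed.
Sat(AF safe) = {q0, q2, q3, q5}
Sat(EX (AF safe)) = {s : some successor in {q0, q2, q3, q5}} = {q0, q2, q3}
EF (EX (AF safe)): least fixpoint, start Z0 = {q0, q2, q3}, add states with some successor in Z. Already a fixed point.
Sat(EF (EX (AF safe))) = {q0, q2, q3}
|Sat(EF (EX (AF safe)))| = |{q0, q2, q3}| = 3.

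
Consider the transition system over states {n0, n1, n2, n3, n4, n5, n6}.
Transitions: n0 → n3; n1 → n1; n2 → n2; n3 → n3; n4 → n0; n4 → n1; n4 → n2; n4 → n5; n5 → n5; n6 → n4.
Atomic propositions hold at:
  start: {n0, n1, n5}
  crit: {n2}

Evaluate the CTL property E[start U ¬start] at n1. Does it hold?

Sat(¬start) = {n2, n3, n4, n6}
E[start U ¬start]: least fixpoint, start Z0 = Sat(¬start) = {n2, n3, n4, n6}, add states in Sat(start) with some successor in Z. Z1 = {n0, n2, n3, n4, n6}; fixed.
Sat(E[start U ¬start]) = {n0, n2, n3, n4, n6}
n1 ∉ Sat(E[start U ¬start]) = {n0, n2, n3, n4, n6}, so the formula does not hold at n1.

No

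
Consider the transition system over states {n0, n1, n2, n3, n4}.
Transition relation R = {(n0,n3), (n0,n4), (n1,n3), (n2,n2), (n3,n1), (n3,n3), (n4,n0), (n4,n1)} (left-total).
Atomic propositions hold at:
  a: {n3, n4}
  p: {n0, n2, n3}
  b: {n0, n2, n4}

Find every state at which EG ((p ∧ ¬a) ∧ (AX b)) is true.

{n2}

Sat(¬a) = {n0, n1, n2}
Sat(p ∧ ¬a) = {n0, n2}
Sat(AX b) = {s : every successor in {n0, n2, n4}} = {n2}
Sat((p ∧ ¬a) ∧ (AX b)) = {n2}
EG ((p ∧ ¬a) ∧ (AX b)): greatest fixpoint, start Z0 = {n2}, keep only states in Sat with some successor in Z. Already a fixed point.
Sat(EG ((p ∧ ¬a) ∧ (AX b))) = {n2}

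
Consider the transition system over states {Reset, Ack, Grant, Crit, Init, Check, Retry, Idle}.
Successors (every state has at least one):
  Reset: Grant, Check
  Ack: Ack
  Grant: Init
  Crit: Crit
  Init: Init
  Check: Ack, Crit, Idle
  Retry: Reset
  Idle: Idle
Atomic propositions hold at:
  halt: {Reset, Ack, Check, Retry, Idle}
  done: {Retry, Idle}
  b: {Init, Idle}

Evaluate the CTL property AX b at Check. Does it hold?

No

Sat(AX b) = {s : every successor in {Init, Idle}} = {Grant, Init, Idle}
Check ∉ Sat(AX b) = {Grant, Init, Idle}, so the formula does not hold at Check.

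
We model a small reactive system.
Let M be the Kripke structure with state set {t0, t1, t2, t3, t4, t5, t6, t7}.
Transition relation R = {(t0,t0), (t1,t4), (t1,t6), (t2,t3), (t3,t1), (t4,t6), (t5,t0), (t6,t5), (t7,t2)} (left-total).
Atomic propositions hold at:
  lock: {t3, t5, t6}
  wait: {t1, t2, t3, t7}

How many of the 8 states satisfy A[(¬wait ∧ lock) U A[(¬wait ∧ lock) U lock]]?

3

Sat(¬wait) = {t0, t4, t5, t6}
Sat(¬wait ∧ lock) = {t5, t6}
A[(¬wait ∧ lock) U lock]: least fixpoint, start Z0 = Sat(lock) = {t3, t5, t6}, add states in Sat(¬wait ∧ lock) with every successor in Z. Already a fixed point.
Sat(A[(¬wait ∧ lock) U lock]) = {t3, t5, t6}
A[(¬wait ∧ lock) U A[(¬wait ∧ lock) U lock]]: least fixpoint, start Z0 = Sat(A[(¬wait ∧ lock) U lock]) = {t3, t5, t6}, add states in Sat(¬wait ∧ lock) with every successor in Z. Already a fixed point.
Sat(A[(¬wait ∧ lock) U A[(¬wait ∧ lock) U lock]]) = {t3, t5, t6}
|Sat(A[(¬wait ∧ lock) U A[(¬wait ∧ lock) U lock]])| = |{t3, t5, t6}| = 3.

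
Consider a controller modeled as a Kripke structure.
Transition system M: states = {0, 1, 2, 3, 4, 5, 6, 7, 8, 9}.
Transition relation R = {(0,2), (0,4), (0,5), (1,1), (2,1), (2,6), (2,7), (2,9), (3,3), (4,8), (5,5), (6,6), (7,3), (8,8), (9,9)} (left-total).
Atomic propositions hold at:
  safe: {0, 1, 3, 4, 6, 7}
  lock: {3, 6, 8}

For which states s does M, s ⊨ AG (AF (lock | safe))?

Sat(lock | safe) = {0, 1, 3, 4, 6, 7, 8}
AF (lock | safe): least fixpoint, start Z0 = {0, 1, 3, 4, 6, 7, 8}, add states with every successor in Z. Already a fixed point.
Sat(AF (lock | safe)) = {0, 1, 3, 4, 6, 7, 8}
AG (AF (lock | safe)): greatest fixpoint, start Z0 = {0, 1, 3, 4, 6, 7, 8}, keep only states in Sat with every successor in Z. Z1 = {1, 3, 4, 6, 7, 8}; fixed.
Sat(AG (AF (lock | safe))) = {1, 3, 4, 6, 7, 8}

{1, 3, 4, 6, 7, 8}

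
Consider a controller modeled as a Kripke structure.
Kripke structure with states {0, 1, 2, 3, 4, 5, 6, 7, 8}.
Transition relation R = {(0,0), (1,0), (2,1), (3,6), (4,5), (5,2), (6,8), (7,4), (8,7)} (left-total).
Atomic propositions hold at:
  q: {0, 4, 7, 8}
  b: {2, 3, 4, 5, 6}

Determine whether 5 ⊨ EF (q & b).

No

Sat(q & b) = {4}
EF (q & b): least fixpoint, start Z0 = {4}, add states with some successor in Z. Z1 = {4, 7}; Z2 = {4, 7, 8}; Z3 = {4, 6, 7, 8}; Z4 = {3, 4, 6, 7, 8}; fixed.
Sat(EF (q & b)) = {3, 4, 6, 7, 8}
5 ∉ Sat(EF (q & b)) = {3, 4, 6, 7, 8}, so the formula does not hold at 5.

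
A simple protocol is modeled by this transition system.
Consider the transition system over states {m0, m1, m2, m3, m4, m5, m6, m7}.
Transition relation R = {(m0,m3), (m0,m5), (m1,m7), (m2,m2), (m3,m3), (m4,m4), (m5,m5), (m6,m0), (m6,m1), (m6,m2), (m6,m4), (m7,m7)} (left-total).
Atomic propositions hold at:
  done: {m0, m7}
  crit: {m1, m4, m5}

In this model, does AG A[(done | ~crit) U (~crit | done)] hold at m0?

No

Sat(~crit) = {m0, m2, m3, m6, m7}
Sat(done | ~crit) = {m0, m2, m3, m6, m7}
Sat(~crit | done) = {m0, m2, m3, m6, m7}
A[(done | ~crit) U (~crit | done)]: least fixpoint, start Z0 = Sat((~crit | done)) = {m0, m2, m3, m6, m7}, add states in Sat(done | ~crit) with every successor in Z. Already a fixed point.
Sat(A[(done | ~crit) U (~crit | done)]) = {m0, m2, m3, m6, m7}
AG A[(done | ~crit) U (~crit | done)]: greatest fixpoint, start Z0 = {m0, m2, m3, m6, m7}, keep only states in Sat with every successor in Z. Z1 = {m2, m3, m7}; fixed.
Sat(AG A[(done | ~crit) U (~crit | done)]) = {m2, m3, m7}
m0 ∉ Sat(AG A[(done | ~crit) U (~crit | done)]) = {m2, m3, m7}, so the formula does not hold at m0.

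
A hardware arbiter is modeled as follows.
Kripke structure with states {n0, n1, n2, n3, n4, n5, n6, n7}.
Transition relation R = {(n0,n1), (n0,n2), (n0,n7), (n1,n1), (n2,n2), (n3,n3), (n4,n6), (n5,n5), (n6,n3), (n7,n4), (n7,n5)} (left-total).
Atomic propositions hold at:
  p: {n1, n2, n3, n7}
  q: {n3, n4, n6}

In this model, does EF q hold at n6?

EF q: least fixpoint, start Z0 = {n3, n4, n6}, add states with some successor in Z. Z1 = {n3, n4, n6, n7}; Z2 = {n0, n3, n4, n6, n7}; fixed.
Sat(EF q) = {n0, n3, n4, n6, n7}
n6 ∈ Sat(EF q) = {n0, n3, n4, n6, n7}, so the formula holds at n6.

Yes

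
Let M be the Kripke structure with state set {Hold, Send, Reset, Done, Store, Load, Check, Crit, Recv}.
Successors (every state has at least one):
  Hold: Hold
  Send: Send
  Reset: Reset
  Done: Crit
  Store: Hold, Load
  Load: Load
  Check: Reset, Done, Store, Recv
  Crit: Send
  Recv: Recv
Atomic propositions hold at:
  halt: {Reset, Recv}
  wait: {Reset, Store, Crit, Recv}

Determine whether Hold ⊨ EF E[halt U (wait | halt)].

No

Sat(wait | halt) = {Reset, Store, Crit, Recv}
E[halt U (wait | halt)]: least fixpoint, start Z0 = Sat((wait | halt)) = {Reset, Store, Crit, Recv}, add states in Sat(halt) with some successor in Z. Already a fixed point.
Sat(E[halt U (wait | halt)]) = {Reset, Store, Crit, Recv}
EF E[halt U (wait | halt)]: least fixpoint, start Z0 = {Reset, Store, Crit, Recv}, add states with some successor in Z. Z1 = {Reset, Done, Store, Check, Crit, Recv}; fixed.
Sat(EF E[halt U (wait | halt)]) = {Reset, Done, Store, Check, Crit, Recv}
Hold ∉ Sat(EF E[halt U (wait | halt)]) = {Reset, Done, Store, Check, Crit, Recv}, so the formula does not hold at Hold.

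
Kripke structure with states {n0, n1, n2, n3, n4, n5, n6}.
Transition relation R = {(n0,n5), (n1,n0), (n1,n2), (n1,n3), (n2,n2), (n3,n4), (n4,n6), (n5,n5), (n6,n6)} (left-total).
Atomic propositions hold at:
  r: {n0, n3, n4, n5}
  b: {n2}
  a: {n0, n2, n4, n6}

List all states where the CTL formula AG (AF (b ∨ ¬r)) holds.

{n2, n3, n4, n6}

Sat(¬r) = {n1, n2, n6}
Sat(b ∨ ¬r) = {n1, n2, n6}
AF (b ∨ ¬r): least fixpoint, start Z0 = {n1, n2, n6}, add states with every successor in Z. Z1 = {n1, n2, n4, n6}; Z2 = {n1, n2, n3, n4, n6}; fixed.
Sat(AF (b ∨ ¬r)) = {n1, n2, n3, n4, n6}
AG (AF (b ∨ ¬r)): greatest fixpoint, start Z0 = {n1, n2, n3, n4, n6}, keep only states in Sat with every successor in Z. Z1 = {n2, n3, n4, n6}; fixed.
Sat(AG (AF (b ∨ ¬r))) = {n2, n3, n4, n6}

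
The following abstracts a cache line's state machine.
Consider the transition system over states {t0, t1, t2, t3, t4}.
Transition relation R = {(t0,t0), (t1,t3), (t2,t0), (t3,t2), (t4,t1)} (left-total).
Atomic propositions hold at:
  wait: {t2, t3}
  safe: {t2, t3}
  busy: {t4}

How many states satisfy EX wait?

2

Sat(EX wait) = {s : some successor in {t2, t3}} = {t1, t3}
|Sat(EX wait)| = |{t1, t3}| = 2.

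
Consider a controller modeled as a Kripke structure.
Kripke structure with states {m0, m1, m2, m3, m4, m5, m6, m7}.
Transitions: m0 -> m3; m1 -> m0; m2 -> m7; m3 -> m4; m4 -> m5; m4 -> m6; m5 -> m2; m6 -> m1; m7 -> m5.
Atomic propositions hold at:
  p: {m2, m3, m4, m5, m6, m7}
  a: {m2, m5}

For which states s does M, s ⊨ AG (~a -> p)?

Sat(~a) = {m0, m1, m3, m4, m6, m7}
Sat(~a -> p) = {m2, m3, m4, m5, m6, m7}
AG (~a -> p): greatest fixpoint, start Z0 = {m2, m3, m4, m5, m6, m7}, keep only states in Sat with every successor in Z. Z1 = {m2, m3, m4, m5, m7}; Z2 = {m2, m3, m5, m7}; Z3 = {m2, m5, m7}; fixed.
Sat(AG (~a -> p)) = {m2, m5, m7}

{m2, m5, m7}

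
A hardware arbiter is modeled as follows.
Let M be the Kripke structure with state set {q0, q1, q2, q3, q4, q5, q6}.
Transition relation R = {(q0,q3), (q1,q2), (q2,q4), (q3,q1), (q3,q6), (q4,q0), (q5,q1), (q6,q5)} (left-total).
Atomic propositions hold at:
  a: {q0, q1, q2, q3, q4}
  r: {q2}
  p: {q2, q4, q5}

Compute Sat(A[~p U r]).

{q1, q2}

Sat(~p) = {q0, q1, q3, q6}
A[~p U r]: least fixpoint, start Z0 = Sat(r) = {q2}, add states in Sat(~p) with every successor in Z. Z1 = {q1, q2}; fixed.
Sat(A[~p U r]) = {q1, q2}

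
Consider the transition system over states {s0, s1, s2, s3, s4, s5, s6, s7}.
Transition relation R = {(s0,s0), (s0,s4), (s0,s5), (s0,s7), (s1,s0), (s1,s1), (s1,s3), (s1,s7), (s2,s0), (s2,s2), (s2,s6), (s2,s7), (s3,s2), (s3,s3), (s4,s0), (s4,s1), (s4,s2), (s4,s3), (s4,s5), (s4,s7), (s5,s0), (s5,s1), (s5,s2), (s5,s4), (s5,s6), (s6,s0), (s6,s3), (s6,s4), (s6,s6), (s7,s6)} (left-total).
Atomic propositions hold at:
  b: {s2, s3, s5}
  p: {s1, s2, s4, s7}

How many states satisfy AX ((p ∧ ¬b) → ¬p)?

2

Sat(¬b) = {s0, s1, s4, s6, s7}
Sat(p ∧ ¬b) = {s1, s4, s7}
Sat(¬p) = {s0, s3, s5, s6}
Sat((p ∧ ¬b) → ¬p) = {s0, s2, s3, s5, s6}
Sat(AX ((p ∧ ¬b) → ¬p)) = {s : every successor in {s0, s2, s3, s5, s6}} = {s3, s7}
|Sat(AX ((p ∧ ¬b) → ¬p))| = |{s3, s7}| = 2.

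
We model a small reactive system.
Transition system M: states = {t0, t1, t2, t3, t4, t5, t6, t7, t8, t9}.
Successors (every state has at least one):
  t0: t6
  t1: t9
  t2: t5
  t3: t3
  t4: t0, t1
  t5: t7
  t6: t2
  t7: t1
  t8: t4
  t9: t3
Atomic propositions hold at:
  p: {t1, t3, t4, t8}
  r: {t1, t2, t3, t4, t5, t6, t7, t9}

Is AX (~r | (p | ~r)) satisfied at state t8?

Sat(~r) = {t0, t8}
Sat(p | ~r) = {t0, t1, t3, t4, t8}
Sat(~r | (p | ~r)) = {t0, t1, t3, t4, t8}
Sat(AX (~r | (p | ~r))) = {s : every successor in {t0, t1, t3, t4, t8}} = {t3, t4, t7, t8, t9}
t8 ∈ Sat(AX (~r | (p | ~r))) = {t3, t4, t7, t8, t9}, so the formula holds at t8.

Yes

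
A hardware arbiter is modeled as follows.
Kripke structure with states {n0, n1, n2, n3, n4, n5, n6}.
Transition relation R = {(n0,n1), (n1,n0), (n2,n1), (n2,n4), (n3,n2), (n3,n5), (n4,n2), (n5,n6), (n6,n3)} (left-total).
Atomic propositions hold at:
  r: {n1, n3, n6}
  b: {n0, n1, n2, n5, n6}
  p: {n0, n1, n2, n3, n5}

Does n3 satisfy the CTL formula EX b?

Sat(EX b) = {s : some successor in {n0, n1, n2, n5, n6}} = {n0, n1, n2, n3, n4, n5}
n3 ∈ Sat(EX b) = {n0, n1, n2, n3, n4, n5}, so the formula holds at n3.

Yes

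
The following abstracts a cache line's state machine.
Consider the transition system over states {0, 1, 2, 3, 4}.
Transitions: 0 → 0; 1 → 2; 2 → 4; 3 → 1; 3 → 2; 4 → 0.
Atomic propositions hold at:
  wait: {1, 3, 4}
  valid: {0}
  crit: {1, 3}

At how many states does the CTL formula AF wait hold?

4

AF wait: least fixpoint, start Z0 = {1, 3, 4}, add states with every successor in Z. Z1 = {1, 2, 3, 4}; fixed.
Sat(AF wait) = {1, 2, 3, 4}
|Sat(AF wait)| = |{1, 2, 3, 4}| = 4.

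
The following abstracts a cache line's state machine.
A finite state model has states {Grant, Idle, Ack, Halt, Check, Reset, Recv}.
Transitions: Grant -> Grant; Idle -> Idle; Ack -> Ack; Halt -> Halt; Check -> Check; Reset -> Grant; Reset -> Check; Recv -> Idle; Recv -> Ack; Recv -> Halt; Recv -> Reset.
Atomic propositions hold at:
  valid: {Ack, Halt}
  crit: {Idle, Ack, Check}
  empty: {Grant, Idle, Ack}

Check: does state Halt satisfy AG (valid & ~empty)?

Sat(~empty) = {Halt, Check, Reset, Recv}
Sat(valid & ~empty) = {Halt}
AG (valid & ~empty): greatest fixpoint, start Z0 = {Halt}, keep only states in Sat with every successor in Z. Already a fixed point.
Sat(AG (valid & ~empty)) = {Halt}
Halt ∈ Sat(AG (valid & ~empty)) = {Halt}, so the formula holds at Halt.

Yes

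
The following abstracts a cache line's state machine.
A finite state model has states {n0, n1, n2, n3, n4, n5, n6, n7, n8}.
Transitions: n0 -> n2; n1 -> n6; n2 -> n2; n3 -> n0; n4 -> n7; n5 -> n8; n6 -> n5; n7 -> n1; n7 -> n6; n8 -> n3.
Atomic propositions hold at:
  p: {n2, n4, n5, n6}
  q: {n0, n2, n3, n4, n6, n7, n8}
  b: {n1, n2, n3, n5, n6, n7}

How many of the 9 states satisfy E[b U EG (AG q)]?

8

AG q: greatest fixpoint, start Z0 = {n0, n2, n3, n4, n6, n7, n8}, keep only states in Sat with every successor in Z. Z1 = {n0, n2, n3, n4, n8}; Z2 = {n0, n2, n3, n8}; fixed.
Sat(AG q) = {n0, n2, n3, n8}
EG (AG q): greatest fixpoint, start Z0 = {n0, n2, n3, n8}, keep only states in Sat with some successor in Z. Already a fixed point.
Sat(EG (AG q)) = {n0, n2, n3, n8}
E[b U EG (AG q)]: least fixpoint, start Z0 = Sat(EG (AG q)) = {n0, n2, n3, n8}, add states in Sat(b) with some successor in Z. Z1 = {n0, n2, n3, n5, n8}; Z2 = {n0, n2, n3, n5, n6, n8}; Z3 = {n0, n1, n2, n3, n5, n6, n7, n8}; fixed.
Sat(E[b U EG (AG q)]) = {n0, n1, n2, n3, n5, n6, n7, n8}
|Sat(E[b U EG (AG q)])| = |{n0, n1, n2, n3, n5, n6, n7, n8}| = 8.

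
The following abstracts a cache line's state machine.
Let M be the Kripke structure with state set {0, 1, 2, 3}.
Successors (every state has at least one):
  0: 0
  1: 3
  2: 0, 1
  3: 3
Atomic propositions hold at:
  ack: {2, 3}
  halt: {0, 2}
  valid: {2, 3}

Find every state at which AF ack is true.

{1, 2, 3}

AF ack: least fixpoint, start Z0 = {2, 3}, add states with every successor in Z. Z1 = {1, 2, 3}; fixed.
Sat(AF ack) = {1, 2, 3}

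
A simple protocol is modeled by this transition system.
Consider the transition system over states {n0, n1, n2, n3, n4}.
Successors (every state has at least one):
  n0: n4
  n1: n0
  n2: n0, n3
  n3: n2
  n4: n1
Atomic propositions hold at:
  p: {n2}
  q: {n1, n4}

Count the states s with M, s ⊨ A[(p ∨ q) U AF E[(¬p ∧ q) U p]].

2

Sat(p ∨ q) = {n1, n2, n4}
Sat(¬p) = {n0, n1, n3, n4}
Sat(¬p ∧ q) = {n1, n4}
E[(¬p ∧ q) U p]: least fixpoint, start Z0 = Sat(p) = {n2}, add states in Sat(¬p ∧ q) with some successor in Z. Already a fixed point.
Sat(E[(¬p ∧ q) U p]) = {n2}
AF E[(¬p ∧ q) U p]: least fixpoint, start Z0 = {n2}, add states with every successor in Z. Z1 = {n2, n3}; fixed.
Sat(AF E[(¬p ∧ q) U p]) = {n2, n3}
A[(p ∨ q) U AF E[(¬p ∧ q) U p]]: least fixpoint, start Z0 = Sat(AF E[(¬p ∧ q) U p]) = {n2, n3}, add states in Sat(p ∨ q) with every successor in Z. Already a fixed point.
Sat(A[(p ∨ q) U AF E[(¬p ∧ q) U p]]) = {n2, n3}
|Sat(A[(p ∨ q) U AF E[(¬p ∧ q) U p]])| = |{n2, n3}| = 2.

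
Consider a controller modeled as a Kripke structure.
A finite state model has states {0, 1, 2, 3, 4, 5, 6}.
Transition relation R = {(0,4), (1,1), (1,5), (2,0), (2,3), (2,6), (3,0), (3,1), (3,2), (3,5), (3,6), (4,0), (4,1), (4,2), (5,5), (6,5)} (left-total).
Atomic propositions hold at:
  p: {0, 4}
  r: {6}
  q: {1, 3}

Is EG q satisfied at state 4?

EG q: greatest fixpoint, start Z0 = {1, 3}, keep only states in Sat with some successor in Z. Already a fixed point.
Sat(EG q) = {1, 3}
4 ∉ Sat(EG q) = {1, 3}, so the formula does not hold at 4.

No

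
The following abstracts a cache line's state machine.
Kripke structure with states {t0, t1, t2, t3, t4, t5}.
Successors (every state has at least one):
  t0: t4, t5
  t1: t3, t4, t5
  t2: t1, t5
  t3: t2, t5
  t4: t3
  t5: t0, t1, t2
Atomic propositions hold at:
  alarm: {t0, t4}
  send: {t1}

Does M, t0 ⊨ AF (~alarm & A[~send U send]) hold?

No

Sat(~alarm) = {t1, t2, t3, t5}
Sat(~send) = {t0, t2, t3, t4, t5}
A[~send U send]: least fixpoint, start Z0 = Sat(send) = {t1}, add states in Sat(~send) with every successor in Z. Already a fixed point.
Sat(A[~send U send]) = {t1}
Sat(~alarm & A[~send U send]) = {t1}
AF (~alarm & A[~send U send]): least fixpoint, start Z0 = {t1}, add states with every successor in Z. Already a fixed point.
Sat(AF (~alarm & A[~send U send])) = {t1}
t0 ∉ Sat(AF (~alarm & A[~send U send])) = {t1}, so the formula does not hold at t0.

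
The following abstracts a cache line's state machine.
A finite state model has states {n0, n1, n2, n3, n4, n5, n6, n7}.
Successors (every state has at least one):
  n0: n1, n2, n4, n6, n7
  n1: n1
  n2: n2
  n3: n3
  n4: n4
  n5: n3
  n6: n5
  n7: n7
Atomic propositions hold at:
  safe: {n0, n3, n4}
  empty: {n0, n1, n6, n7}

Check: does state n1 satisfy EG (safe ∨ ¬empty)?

Sat(¬empty) = {n2, n3, n4, n5}
Sat(safe ∨ ¬empty) = {n0, n2, n3, n4, n5}
EG (safe ∨ ¬empty): greatest fixpoint, start Z0 = {n0, n2, n3, n4, n5}, keep only states in Sat with some successor in Z. Already a fixed point.
Sat(EG (safe ∨ ¬empty)) = {n0, n2, n3, n4, n5}
n1 ∉ Sat(EG (safe ∨ ¬empty)) = {n0, n2, n3, n4, n5}, so the formula does not hold at n1.

No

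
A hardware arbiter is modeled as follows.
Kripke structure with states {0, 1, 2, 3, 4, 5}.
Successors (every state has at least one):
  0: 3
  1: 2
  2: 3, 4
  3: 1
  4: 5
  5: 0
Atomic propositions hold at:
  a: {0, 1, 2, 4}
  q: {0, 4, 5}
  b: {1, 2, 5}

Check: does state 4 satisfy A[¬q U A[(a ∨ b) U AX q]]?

Sat(¬q) = {1, 2, 3}
Sat(a ∨ b) = {0, 1, 2, 4, 5}
Sat(AX q) = {s : every successor in {0, 4, 5}} = {4, 5}
A[(a ∨ b) U AX q]: least fixpoint, start Z0 = Sat(AX q) = {4, 5}, add states in Sat(a ∨ b) with every successor in Z. Already a fixed point.
Sat(A[(a ∨ b) U AX q]) = {4, 5}
A[¬q U A[(a ∨ b) U AX q]]: least fixpoint, start Z0 = Sat(A[(a ∨ b) U AX q]) = {4, 5}, add states in Sat(¬q) with every successor in Z. Already a fixed point.
Sat(A[¬q U A[(a ∨ b) U AX q]]) = {4, 5}
4 ∈ Sat(A[¬q U A[(a ∨ b) U AX q]]) = {4, 5}, so the formula holds at 4.

Yes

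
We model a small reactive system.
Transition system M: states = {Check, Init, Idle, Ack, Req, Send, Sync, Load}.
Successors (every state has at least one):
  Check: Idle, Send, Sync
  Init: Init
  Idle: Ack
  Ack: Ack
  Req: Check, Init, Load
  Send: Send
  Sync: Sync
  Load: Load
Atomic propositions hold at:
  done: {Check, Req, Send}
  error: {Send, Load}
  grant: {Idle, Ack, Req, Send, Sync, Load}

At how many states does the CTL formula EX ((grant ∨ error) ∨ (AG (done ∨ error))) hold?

Sat(grant ∨ error) = {Idle, Ack, Req, Send, Sync, Load}
Sat(done ∨ error) = {Check, Req, Send, Load}
AG (done ∨ error): greatest fixpoint, start Z0 = {Check, Req, Send, Load}, keep only states in Sat with every successor in Z. Z1 = {Send, Load}; fixed.
Sat(AG (done ∨ error)) = {Send, Load}
Sat((grant ∨ error) ∨ (AG (done ∨ error))) = {Idle, Ack, Req, Send, Sync, Load}
Sat(EX ((grant ∨ error) ∨ (AG (done ∨ error)))) = {s : some successor in {Idle, Ack, Req, Send, Sync, Load}} = {Check, Idle, Ack, Req, Send, Sync, Load}
|Sat(EX ((grant ∨ error) ∨ (AG (done ∨ error))))| = |{Check, Idle, Ack, Req, Send, Sync, Load}| = 7.

7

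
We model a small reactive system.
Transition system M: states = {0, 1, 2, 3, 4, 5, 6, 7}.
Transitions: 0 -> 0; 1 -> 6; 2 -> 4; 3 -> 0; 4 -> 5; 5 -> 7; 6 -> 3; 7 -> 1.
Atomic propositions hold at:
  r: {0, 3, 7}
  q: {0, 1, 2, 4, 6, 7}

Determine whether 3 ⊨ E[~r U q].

No

Sat(~r) = {1, 2, 4, 5, 6}
E[~r U q]: least fixpoint, start Z0 = Sat(q) = {0, 1, 2, 4, 6, 7}, add states in Sat(~r) with some successor in Z. Z1 = {0, 1, 2, 4, 5, 6, 7}; fixed.
Sat(E[~r U q]) = {0, 1, 2, 4, 5, 6, 7}
3 ∉ Sat(E[~r U q]) = {0, 1, 2, 4, 5, 6, 7}, so the formula does not hold at 3.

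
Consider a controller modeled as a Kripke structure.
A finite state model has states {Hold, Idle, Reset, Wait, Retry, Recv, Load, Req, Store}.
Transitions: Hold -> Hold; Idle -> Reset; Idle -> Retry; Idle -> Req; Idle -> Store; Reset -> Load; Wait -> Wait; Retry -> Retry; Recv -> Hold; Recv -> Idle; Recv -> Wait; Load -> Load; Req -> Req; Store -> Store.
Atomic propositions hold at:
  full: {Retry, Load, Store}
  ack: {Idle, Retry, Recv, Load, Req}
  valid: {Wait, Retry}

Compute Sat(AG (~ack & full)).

{Store}

Sat(~ack) = {Hold, Reset, Wait, Store}
Sat(~ack & full) = {Store}
AG (~ack & full): greatest fixpoint, start Z0 = {Store}, keep only states in Sat with every successor in Z. Already a fixed point.
Sat(AG (~ack & full)) = {Store}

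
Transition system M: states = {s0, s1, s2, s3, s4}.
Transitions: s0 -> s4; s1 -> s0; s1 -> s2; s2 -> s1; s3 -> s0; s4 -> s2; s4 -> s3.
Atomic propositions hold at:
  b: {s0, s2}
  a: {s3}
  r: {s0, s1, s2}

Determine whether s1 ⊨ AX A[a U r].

Yes

A[a U r]: least fixpoint, start Z0 = Sat(r) = {s0, s1, s2}, add states in Sat(a) with every successor in Z. Z1 = {s0, s1, s2, s3}; fixed.
Sat(A[a U r]) = {s0, s1, s2, s3}
Sat(AX A[a U r]) = {s : every successor in {s0, s1, s2, s3}} = {s1, s2, s3, s4}
s1 ∈ Sat(AX A[a U r]) = {s1, s2, s3, s4}, so the formula holds at s1.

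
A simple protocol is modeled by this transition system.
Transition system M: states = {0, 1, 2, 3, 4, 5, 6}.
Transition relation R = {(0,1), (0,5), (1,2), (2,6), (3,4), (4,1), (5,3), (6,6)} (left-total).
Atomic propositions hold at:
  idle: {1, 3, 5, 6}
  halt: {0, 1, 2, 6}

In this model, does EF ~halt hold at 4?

Sat(~halt) = {3, 4, 5}
EF ~halt: least fixpoint, start Z0 = {3, 4, 5}, add states with some successor in Z. Z1 = {0, 3, 4, 5}; fixed.
Sat(EF ~halt) = {0, 3, 4, 5}
4 ∈ Sat(EF ~halt) = {0, 3, 4, 5}, so the formula holds at 4.

Yes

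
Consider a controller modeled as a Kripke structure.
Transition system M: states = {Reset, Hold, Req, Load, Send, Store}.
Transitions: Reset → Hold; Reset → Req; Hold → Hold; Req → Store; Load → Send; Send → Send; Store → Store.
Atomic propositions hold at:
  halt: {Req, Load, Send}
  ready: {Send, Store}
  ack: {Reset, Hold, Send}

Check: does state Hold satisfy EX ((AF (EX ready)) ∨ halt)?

Sat(EX ready) = {s : some successor in {Send, Store}} = {Req, Load, Send, Store}
AF (EX ready): least fixpoint, start Z0 = {Req, Load, Send, Store}, add states with every successor in Z. Already a fixed point.
Sat(AF (EX ready)) = {Req, Load, Send, Store}
Sat((AF (EX ready)) ∨ halt) = {Req, Load, Send, Store}
Sat(EX ((AF (EX ready)) ∨ halt)) = {s : some successor in {Req, Load, Send, Store}} = {Reset, Req, Load, Send, Store}
Hold ∉ Sat(EX ((AF (EX ready)) ∨ halt)) = {Reset, Req, Load, Send, Store}, so the formula does not hold at Hold.

No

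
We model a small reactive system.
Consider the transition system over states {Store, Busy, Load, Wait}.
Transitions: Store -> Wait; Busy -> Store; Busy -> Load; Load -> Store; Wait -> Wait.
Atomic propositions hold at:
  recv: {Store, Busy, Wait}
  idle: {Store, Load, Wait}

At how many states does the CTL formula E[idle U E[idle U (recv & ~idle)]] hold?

1

Sat(~idle) = {Busy}
Sat(recv & ~idle) = {Busy}
E[idle U (recv & ~idle)]: least fixpoint, start Z0 = Sat((recv & ~idle)) = {Busy}, add states in Sat(idle) with some successor in Z. Already a fixed point.
Sat(E[idle U (recv & ~idle)]) = {Busy}
E[idle U E[idle U (recv & ~idle)]]: least fixpoint, start Z0 = Sat(E[idle U (recv & ~idle)]) = {Busy}, add states in Sat(idle) with some successor in Z. Already a fixed point.
Sat(E[idle U E[idle U (recv & ~idle)]]) = {Busy}
|Sat(E[idle U E[idle U (recv & ~idle)]])| = |{Busy}| = 1.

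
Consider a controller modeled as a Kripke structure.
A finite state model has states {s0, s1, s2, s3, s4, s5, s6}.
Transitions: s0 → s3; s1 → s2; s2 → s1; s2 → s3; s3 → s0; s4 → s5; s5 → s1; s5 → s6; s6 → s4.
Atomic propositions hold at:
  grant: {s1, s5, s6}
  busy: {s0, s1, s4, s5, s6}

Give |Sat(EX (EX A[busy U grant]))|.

A[busy U grant]: least fixpoint, start Z0 = Sat(grant) = {s1, s5, s6}, add states in Sat(busy) with every successor in Z. Z1 = {s1, s4, s5, s6}; fixed.
Sat(A[busy U grant]) = {s1, s4, s5, s6}
Sat(EX A[busy U grant]) = {s : some successor in {s1, s4, s5, s6}} = {s2, s4, s5, s6}
Sat(EX (EX A[busy U grant])) = {s : some successor in {s2, s4, s5, s6}} = {s1, s4, s5, s6}
|Sat(EX (EX A[busy U grant]))| = |{s1, s4, s5, s6}| = 4.

4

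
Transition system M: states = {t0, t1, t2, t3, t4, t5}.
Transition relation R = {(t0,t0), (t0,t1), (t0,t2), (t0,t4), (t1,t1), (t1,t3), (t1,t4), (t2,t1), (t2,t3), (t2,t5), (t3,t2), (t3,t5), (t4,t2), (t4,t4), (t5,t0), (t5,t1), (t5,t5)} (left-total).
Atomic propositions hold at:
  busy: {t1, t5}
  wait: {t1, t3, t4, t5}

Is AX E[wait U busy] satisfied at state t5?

E[wait U busy]: least fixpoint, start Z0 = Sat(busy) = {t1, t5}, add states in Sat(wait) with some successor in Z. Z1 = {t1, t3, t5}; fixed.
Sat(E[wait U busy]) = {t1, t3, t5}
Sat(AX E[wait U busy]) = {s : every successor in {t1, t3, t5}} = {t2}
t5 ∉ Sat(AX E[wait U busy]) = {t2}, so the formula does not hold at t5.

No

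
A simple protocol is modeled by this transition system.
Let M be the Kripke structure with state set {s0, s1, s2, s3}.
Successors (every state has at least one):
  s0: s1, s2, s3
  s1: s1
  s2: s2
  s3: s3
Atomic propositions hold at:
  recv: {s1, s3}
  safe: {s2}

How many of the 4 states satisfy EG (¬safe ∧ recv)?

2

Sat(¬safe) = {s0, s1, s3}
Sat(¬safe ∧ recv) = {s1, s3}
EG (¬safe ∧ recv): greatest fixpoint, start Z0 = {s1, s3}, keep only states in Sat with some successor in Z. Already a fixed point.
Sat(EG (¬safe ∧ recv)) = {s1, s3}
|Sat(EG (¬safe ∧ recv))| = |{s1, s3}| = 2.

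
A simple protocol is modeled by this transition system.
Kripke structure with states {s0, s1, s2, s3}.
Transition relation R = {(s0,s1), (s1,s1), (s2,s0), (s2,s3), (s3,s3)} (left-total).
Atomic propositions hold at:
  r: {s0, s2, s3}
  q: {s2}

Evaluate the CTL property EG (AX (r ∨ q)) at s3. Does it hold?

Yes

Sat(r ∨ q) = {s0, s2, s3}
Sat(AX (r ∨ q)) = {s : every successor in {s0, s2, s3}} = {s2, s3}
EG (AX (r ∨ q)): greatest fixpoint, start Z0 = {s2, s3}, keep only states in Sat with some successor in Z. Already a fixed point.
Sat(EG (AX (r ∨ q))) = {s2, s3}
s3 ∈ Sat(EG (AX (r ∨ q))) = {s2, s3}, so the formula holds at s3.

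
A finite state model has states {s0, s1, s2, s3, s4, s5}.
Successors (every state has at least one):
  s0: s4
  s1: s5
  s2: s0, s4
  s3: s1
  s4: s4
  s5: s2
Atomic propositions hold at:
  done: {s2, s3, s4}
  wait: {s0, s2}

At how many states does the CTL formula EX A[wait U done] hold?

4

A[wait U done]: least fixpoint, start Z0 = Sat(done) = {s2, s3, s4}, add states in Sat(wait) with every successor in Z. Z1 = {s0, s2, s3, s4}; fixed.
Sat(A[wait U done]) = {s0, s2, s3, s4}
Sat(EX A[wait U done]) = {s : some successor in {s0, s2, s3, s4}} = {s0, s2, s4, s5}
|Sat(EX A[wait U done])| = |{s0, s2, s4, s5}| = 4.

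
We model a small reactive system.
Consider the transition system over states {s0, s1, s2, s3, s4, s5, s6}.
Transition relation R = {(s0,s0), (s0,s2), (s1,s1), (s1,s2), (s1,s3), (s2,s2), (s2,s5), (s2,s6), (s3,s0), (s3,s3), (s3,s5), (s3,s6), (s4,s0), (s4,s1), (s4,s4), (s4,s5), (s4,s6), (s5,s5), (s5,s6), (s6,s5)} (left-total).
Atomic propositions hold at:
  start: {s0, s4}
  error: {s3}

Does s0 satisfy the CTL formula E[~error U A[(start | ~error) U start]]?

Yes

Sat(~error) = {s0, s1, s2, s4, s5, s6}
Sat(start | ~error) = {s0, s1, s2, s4, s5, s6}
A[(start | ~error) U start]: least fixpoint, start Z0 = Sat(start) = {s0, s4}, add states in Sat(start | ~error) with every successor in Z. Already a fixed point.
Sat(A[(start | ~error) U start]) = {s0, s4}
E[~error U A[(start | ~error) U start]]: least fixpoint, start Z0 = Sat(A[(start | ~error) U start]) = {s0, s4}, add states in Sat(~error) with some successor in Z. Already a fixed point.
Sat(E[~error U A[(start | ~error) U start]]) = {s0, s4}
s0 ∈ Sat(E[~error U A[(start | ~error) U start]]) = {s0, s4}, so the formula holds at s0.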